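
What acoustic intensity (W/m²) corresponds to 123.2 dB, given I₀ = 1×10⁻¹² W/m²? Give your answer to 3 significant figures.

2.09 W/m²

I/I₀ = 10^(123.2/10) = 2.089e+12, so I = 2.089e+12 × 10⁻¹² W/m².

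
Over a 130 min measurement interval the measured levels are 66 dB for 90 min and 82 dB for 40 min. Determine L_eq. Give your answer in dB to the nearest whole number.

The energy average is taken in the linear domain: L_eq = 10·log₁₀[(Σ tᵢ·10^(Lᵢ/10))/T], T = 130 min.
Σ tᵢ·10^(Lᵢ/10) = 90·10^(66/10) + 40·10^(82/10) = 6.698e+09.
L_eq = 10·log₁₀(6.698e+09/130) = 77.12 dB.

77 dB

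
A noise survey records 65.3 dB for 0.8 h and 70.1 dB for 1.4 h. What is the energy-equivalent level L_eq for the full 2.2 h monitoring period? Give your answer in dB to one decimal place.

68.9 dB

Weight each interval's intensity by its duration and average over T = 2.2 h:
Σ tᵢ·10^(Lᵢ/10) = 0.8·10^(65.3/10) + 1.4·10^(70.1/10) = 1.704e+07.
L_eq = 10·log₁₀(1.704e+07/2.2) = 68.89 dB.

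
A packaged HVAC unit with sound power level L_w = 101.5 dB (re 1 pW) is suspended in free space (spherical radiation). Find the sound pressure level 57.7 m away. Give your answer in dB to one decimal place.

55.3 dB

L_p = L_w − 10·log₁₀(4π·r²) with r = 57.7 m.
4π·r² = 4.184e+04 m², 10·log₁₀ of that is 46.216 dB.
L_p = 101.5 − 46.216 = 55.28 dB.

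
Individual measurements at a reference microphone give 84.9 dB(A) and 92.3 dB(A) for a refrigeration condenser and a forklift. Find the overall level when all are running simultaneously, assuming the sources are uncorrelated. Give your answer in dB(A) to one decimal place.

Incoherent sources combine by intensity addition: L_total = 10·log₁₀(Σ 10^(L_i/10)).
Σ 10^(L/10) = 10^(84.9/10) + 10^(92.3/10) = 2.007e+09.
L_total = 10·log₁₀(2.007e+09) = 93.03 dB(A).

93.0 dB(A)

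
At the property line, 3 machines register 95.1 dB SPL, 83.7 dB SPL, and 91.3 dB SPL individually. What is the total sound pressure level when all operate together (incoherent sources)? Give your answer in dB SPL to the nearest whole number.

97 dB SPL

For uncorrelated sources the intensities add, so convert each level to linear form, sum, and take 10·log₁₀ of the total.
Σ 10^(L/10) = 10^(95.1/10) + 10^(83.7/10) + 10^(91.3/10) = 4.819e+09.
L_total = 10·log₁₀(4.819e+09) = 96.83 dB SPL.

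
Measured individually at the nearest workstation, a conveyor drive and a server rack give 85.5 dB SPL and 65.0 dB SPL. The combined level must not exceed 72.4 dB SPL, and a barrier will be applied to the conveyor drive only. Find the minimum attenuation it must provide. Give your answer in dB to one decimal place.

The untreated sources together contribute 10^(65.0/10) = 3.162e+06, i.e. 65.00 dB SPL.
The limit corresponds to 10^(72.4/10) = 1.738e+07; subtracting the fixed part leaves 1.422e+07 for the conveyor drive, i.e. 71.53 dB SPL.
Required insertion loss = 85.5 − 71.53 = 13.97 dB.

14.0 dB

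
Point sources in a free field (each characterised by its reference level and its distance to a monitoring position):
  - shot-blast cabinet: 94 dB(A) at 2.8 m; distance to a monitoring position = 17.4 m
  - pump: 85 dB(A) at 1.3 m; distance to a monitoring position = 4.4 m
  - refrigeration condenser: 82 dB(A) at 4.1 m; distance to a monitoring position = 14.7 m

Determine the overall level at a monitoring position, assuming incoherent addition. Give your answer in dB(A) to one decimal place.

Propagate each source to the receiver with L = L_ref − 20·log₁₀(r/r_ref), then add intensities.
shot-blast cabinet: 94 − 20·log₁₀(17.4/2.8) = 94 − 15.87 = 78.13 dB(A).
pump: 85 − 20·log₁₀(4.4/1.3) = 85 − 10.59 = 74.41 dB(A).
refrigeration condenser: 82 − 20·log₁₀(14.7/4.1) = 82 − 11.09 = 70.91 dB(A).
Σ 10^(L/10) = 1.050e+08 → L_total = 10·log₁₀(1.050e+08) = 80.21 dB(A).

80.2 dB(A)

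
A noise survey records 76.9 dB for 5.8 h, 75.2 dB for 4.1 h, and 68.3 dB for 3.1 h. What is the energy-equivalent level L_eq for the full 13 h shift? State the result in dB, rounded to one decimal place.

The energy average is taken in the linear domain: L_eq = 10·log₁₀[(Σ tᵢ·10^(Lᵢ/10))/T], T = 13 h.
Σ tᵢ·10^(Lᵢ/10) = 5.8·10^(76.9/10) + 4.1·10^(75.2/10) + 3.1·10^(68.3/10) = 4.408e+08.
L_eq = 10·log₁₀(4.408e+08/13) = 75.30 dB.

75.3 dB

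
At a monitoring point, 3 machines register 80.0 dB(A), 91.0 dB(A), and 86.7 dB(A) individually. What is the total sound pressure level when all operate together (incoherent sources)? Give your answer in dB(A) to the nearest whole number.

Incoherent sources combine by intensity addition: L_total = 10·log₁₀(Σ 10^(L_i/10)).
Σ 10^(L/10) = 10^(80.0/10) + 10^(91.0/10) + 10^(86.7/10) = 1.827e+09.
L_total = 10·log₁₀(1.827e+09) = 92.62 dB(A).

93 dB(A)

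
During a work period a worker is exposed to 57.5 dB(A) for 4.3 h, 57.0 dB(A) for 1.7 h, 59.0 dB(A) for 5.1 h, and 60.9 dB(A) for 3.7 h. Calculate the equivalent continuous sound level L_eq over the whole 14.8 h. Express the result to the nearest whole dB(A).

The energy average is taken in the linear domain: L_eq = 10·log₁₀[(Σ tᵢ·10^(Lᵢ/10))/T], T = 14.8 h.
Σ tᵢ·10^(Lᵢ/10) = 4.3·10^(57.5/10) + 1.7·10^(57.0/10) + 5.1·10^(59.0/10) + 3.7·10^(60.9/10) = 1.187e+07.
L_eq = 10·log₁₀(1.187e+07/14.8) = 59.04 dB(A).

59 dB(A)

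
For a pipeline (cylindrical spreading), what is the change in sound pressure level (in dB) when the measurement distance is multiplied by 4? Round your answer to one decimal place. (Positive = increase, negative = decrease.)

Line-source spreading: ΔL = −10·log₁₀(r₂/r₁).
ΔL = −10·log₁₀(4) = -6.02 dB.

-6.0 dB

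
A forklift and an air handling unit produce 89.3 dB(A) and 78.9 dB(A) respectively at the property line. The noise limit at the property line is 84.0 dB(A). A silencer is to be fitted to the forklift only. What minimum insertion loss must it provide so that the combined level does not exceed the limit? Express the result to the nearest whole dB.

Everything except the forklift sums to 10^(78.9/10) = 7.762e+07 in linear terms, 78.90 dB(A).
The limit corresponds to 10^(84.0/10) = 2.512e+08; subtracting the fixed part leaves 1.736e+08 for the forklift, i.e. 82.39 dB(A).
Required insertion loss = 89.3 − 82.39 = 6.91 dB.

7 dB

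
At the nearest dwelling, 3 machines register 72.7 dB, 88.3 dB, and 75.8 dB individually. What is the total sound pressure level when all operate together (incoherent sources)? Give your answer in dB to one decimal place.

For uncorrelated sources the intensities add, so convert each level to linear form, sum, and take 10·log₁₀ of the total.
Σ 10^(L/10) = 10^(72.7/10) + 10^(88.3/10) + 10^(75.8/10) = 7.327e+08.
L_total = 10·log₁₀(7.327e+08) = 88.65 dB.

88.6 dB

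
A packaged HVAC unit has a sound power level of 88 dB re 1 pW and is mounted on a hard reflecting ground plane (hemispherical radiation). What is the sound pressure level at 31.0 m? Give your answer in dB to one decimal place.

Free-field hemispherical radiation: L_p = L_w − 10·log₁₀(2π·r²), r = 31.0 m.
2π·r² = 6038 m², 10·log₁₀ of that is 37.809 dB.
L_p = 88 − 37.809 = 50.19 dB.

50.2 dB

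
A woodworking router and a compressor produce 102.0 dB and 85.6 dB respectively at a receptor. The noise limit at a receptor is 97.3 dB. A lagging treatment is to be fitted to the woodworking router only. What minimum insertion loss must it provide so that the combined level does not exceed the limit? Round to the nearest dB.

5 dB

Fixed contribution from the other source: Σ 10^(L/10) = 10^(85.6/10) = 3.631e+08 (85.60 dB).
To meet 97.3 dB overall, the treated woodworking router may contribute at most 10^(97.3/10) − 3.631e+08 = 5.007e+09, i.e. 97.00 dB.
Required insertion loss = 102.0 − 97.00 = 5.00 dB.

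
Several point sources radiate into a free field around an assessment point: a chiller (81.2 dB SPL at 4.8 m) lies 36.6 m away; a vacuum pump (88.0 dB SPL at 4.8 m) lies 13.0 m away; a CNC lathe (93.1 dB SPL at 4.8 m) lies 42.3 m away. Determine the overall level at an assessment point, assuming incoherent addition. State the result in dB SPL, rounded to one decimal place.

Apply inverse-square spreading to bring every level to the receiver, then sum 10^(L/10).
chiller: 81.2 − 20·log₁₀(36.6/4.8) = 81.2 − 17.64 = 63.56 dB SPL.
vacuum pump: 88.0 − 20·log₁₀(13.0/4.8) = 88.0 − 8.65 = 79.35 dB SPL.
CNC lathe: 93.1 − 20·log₁₀(42.3/4.8) = 93.1 − 18.90 = 74.20 dB SPL.
Σ 10^(L/10) = 1.146e+08 → L_total = 10·log₁₀(1.146e+08) = 80.59 dB SPL.

80.6 dB SPL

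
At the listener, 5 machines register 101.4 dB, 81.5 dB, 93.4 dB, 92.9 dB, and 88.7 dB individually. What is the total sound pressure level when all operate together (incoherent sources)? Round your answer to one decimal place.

102.7 dB

For uncorrelated sources the intensities add, so convert each level to linear form, sum, and take 10·log₁₀ of the total.
Σ 10^(L/10) = 10^(101.4/10) + 10^(81.5/10) + 10^(93.4/10) + 10^(92.9/10) + 10^(88.7/10) = 1.882e+10.
L_total = 10·log₁₀(1.882e+10) = 102.75 dB.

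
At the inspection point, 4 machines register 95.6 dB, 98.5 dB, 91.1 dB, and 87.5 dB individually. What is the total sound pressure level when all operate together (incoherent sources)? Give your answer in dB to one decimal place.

101.0 dB

For uncorrelated sources the intensities add, so convert each level to linear form, sum, and take 10·log₁₀ of the total.
Σ 10^(L/10) = 10^(95.6/10) + 10^(98.5/10) + 10^(91.1/10) + 10^(87.5/10) = 1.256e+10.
L_total = 10·log₁₀(1.256e+10) = 100.99 dB.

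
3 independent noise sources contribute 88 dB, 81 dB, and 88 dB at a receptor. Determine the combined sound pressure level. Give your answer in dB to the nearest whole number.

For uncorrelated sources the intensities add, so convert each level to linear form, sum, and take 10·log₁₀ of the total.
Σ 10^(L/10) = 10^(88/10) + 10^(81/10) + 10^(88/10) = 1.388e+09.
L_total = 10·log₁₀(1.388e+09) = 91.42 dB.

91 dB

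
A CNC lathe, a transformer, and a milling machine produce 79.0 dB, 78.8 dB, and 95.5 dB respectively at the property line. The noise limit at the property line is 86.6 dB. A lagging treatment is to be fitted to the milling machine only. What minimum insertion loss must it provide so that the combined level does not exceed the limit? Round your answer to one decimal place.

Everything except the milling machine sums to 10^(79.0/10) + 10^(78.8/10) = 1.553e+08 in linear terms, 81.91 dB.
To meet 86.6 dB overall, the treated milling machine may contribute at most 10^(86.6/10) − 1.553e+08 = 3.018e+08, i.e. 84.80 dB.
So the milling machine must be reduced from 95.5 to 84.80 dB: IL = 10.70 dB.

10.7 dB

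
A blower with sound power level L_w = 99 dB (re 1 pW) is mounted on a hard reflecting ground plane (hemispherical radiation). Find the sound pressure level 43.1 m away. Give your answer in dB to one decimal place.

Free-field hemispherical radiation: L_p = L_w − 10·log₁₀(2π·r²), r = 43.1 m.
2π·r² = 1.167e+04 m², 10·log₁₀ of that is 40.671 dB.
L_p = 99 − 40.671 = 58.33 dB.

58.3 dB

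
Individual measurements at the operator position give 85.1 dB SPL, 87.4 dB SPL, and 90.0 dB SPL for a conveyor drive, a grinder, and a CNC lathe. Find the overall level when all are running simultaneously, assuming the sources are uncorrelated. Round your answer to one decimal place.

92.7 dB SPL

For uncorrelated sources the intensities add, so convert each level to linear form, sum, and take 10·log₁₀ of the total.
Σ 10^(L/10) = 10^(85.1/10) + 10^(87.4/10) + 10^(90.0/10) = 1.873e+09.
L_total = 10·log₁₀(1.873e+09) = 92.73 dB SPL.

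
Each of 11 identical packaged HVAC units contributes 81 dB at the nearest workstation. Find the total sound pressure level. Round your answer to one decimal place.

91.4 dB

N identical incoherent sources raise the level by 10·log₁₀ N.
L_total = 81 + 10·log₁₀(11) = 81 + 10.414 = 91.41 dB.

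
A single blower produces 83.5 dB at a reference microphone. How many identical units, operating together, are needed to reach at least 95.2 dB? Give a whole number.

Need L₁ + 10·log₁₀ N ≥ 95.2, i.e. log₁₀ N ≥ 1.17.
N ≥ 10^(11.7/10) = 14.791, so N = 15.

15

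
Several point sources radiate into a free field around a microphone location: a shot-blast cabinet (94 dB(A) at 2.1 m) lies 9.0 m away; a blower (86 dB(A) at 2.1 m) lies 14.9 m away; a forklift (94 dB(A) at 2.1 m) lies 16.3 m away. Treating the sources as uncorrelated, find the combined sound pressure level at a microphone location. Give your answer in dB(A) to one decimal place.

First find each source's level at the receiver (point-source: −20·log₁₀(r/r_ref)), then combine on an intensity basis.
shot-blast cabinet: 94 − 20·log₁₀(9.0/2.1) = 94 − 12.64 = 81.36 dB(A).
blower: 86 − 20·log₁₀(14.9/2.1) = 86 − 17.02 = 68.98 dB(A).
forklift: 94 − 20·log₁₀(16.3/2.1) = 94 − 17.80 = 76.20 dB(A).
Σ 10^(L/10) = 1.864e+08 → L_total = 10·log₁₀(1.864e+08) = 82.70 dB(A).

82.7 dB(A)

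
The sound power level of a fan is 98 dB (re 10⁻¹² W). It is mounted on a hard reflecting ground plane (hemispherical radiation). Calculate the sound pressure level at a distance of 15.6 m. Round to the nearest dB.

The power spreads over a hemisphere of area 2π·r², so L_p = L_w − 10·log₁₀(2π·r²).
2π·r² = 1529 m², 10·log₁₀ of that is 31.844 dB.
L_p = 98 − 31.844 = 66.16 dB.

66 dB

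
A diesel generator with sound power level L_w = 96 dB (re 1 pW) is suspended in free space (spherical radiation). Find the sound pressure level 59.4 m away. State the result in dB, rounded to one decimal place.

L_p = L_w − 10·log₁₀(4π·r²) with r = 59.4 m.
4π·r² = 4.434e+04 m², 10·log₁₀ of that is 46.468 dB.
L_p = 96 − 46.468 = 49.53 dB.

49.5 dB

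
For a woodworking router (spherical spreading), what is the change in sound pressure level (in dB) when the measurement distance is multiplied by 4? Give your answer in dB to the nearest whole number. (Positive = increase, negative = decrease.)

-12 dB

With spherical spreading the level changes by −20·log₁₀(r₂/r₁).
ΔL = −20·log₁₀(4) = -12.04 dB.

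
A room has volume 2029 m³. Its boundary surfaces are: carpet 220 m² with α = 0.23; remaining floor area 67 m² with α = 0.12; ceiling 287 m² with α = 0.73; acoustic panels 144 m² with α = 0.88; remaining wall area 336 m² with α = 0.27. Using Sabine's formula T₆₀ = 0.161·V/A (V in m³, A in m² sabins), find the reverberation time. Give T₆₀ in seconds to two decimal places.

0.67 s

Summing Sᵢαᵢ: 220·0.23 + 67·0.12 + 287·0.73 + 144·0.88 + 336·0.27 = 485.59 m².
T₆₀ = 0.161·V/A = 0.161·2029/485.59 = 0.673 s.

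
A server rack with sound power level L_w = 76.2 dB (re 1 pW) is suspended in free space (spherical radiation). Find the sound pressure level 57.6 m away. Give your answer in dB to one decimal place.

30.0 dB

Free-field spherical radiation: L_p = L_w − 10·log₁₀(4π·r²), r = 57.6 m.
4π·r² = 4.169e+04 m², 10·log₁₀ of that is 46.201 dB.
L_p = 76.2 − 46.201 = 30.00 dB.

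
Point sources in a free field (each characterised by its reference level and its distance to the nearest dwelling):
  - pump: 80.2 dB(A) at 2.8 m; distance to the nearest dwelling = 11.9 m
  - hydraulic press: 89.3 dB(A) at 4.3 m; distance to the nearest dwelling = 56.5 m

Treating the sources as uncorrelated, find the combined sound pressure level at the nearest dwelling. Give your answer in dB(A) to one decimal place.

70.3 dB(A)

Propagate each source to the receiver with L = L_ref − 20·log₁₀(r/r_ref), then add intensities.
pump: 80.2 − 20·log₁₀(11.9/2.8) = 80.2 − 12.57 = 67.63 dB(A).
hydraulic press: 89.3 − 20·log₁₀(56.5/4.3) = 89.3 − 22.37 = 66.93 dB(A).
Σ 10^(L/10) = 1.073e+07 → L_total = 10·log₁₀(1.073e+07) = 70.30 dB(A).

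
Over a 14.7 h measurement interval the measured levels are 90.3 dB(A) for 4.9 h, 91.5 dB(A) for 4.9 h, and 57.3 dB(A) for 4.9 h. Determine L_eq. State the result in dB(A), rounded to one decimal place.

L_eq = 10·log₁₀[(1/T)·Σ tᵢ·10^(Lᵢ/10)] with T = 14.7 h.
Σ tᵢ·10^(Lᵢ/10) = 4.9·10^(90.3/10) + 4.9·10^(91.5/10) + 4.9·10^(57.3/10) = 1.217e+10.
L_eq = 10·log₁₀(1.217e+10/14.7) = 89.18 dB(A).

89.2 dB(A)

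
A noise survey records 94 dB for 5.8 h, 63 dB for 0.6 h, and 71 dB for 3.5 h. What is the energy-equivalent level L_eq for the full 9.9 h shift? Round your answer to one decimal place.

L_eq = 10·log₁₀[(1/T)·Σ tᵢ·10^(Lᵢ/10)] with T = 9.9 h.
Σ tᵢ·10^(Lᵢ/10) = 5.8·10^(94/10) + 0.6·10^(63/10) + 3.5·10^(71/10) = 1.461e+10.
L_eq = 10·log₁₀(1.461e+10/9.9) = 91.69 dB.

91.7 dB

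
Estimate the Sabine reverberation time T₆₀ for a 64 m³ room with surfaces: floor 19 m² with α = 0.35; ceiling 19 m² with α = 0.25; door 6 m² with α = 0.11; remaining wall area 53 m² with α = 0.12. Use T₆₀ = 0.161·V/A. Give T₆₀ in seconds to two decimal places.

Summing Sᵢαᵢ: 19·0.35 + 19·0.25 + 6·0.11 + 53·0.12 = 18.42 m².
T₆₀ = 0.161 × 64 / 18.42 = 0.559 s.

0.56 s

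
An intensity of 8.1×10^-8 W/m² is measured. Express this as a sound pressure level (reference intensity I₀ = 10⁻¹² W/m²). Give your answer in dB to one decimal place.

49.1 dB

L = 10·log₁₀(I/I₀) = 10·log₁₀(8.1×10^-8/10⁻¹²) = 10·log₁₀(8.1×10^4).
L = 10·(0.9085 + 4) = 49.08 dB.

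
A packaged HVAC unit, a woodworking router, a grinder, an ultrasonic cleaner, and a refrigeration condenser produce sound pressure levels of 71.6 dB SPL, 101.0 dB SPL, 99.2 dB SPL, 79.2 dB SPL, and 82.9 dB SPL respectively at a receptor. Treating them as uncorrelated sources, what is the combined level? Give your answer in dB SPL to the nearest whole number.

103 dB SPL

For uncorrelated sources the intensities add, so convert each level to linear form, sum, and take 10·log₁₀ of the total.
Σ 10^(L/10) = 10^(71.6/10) + 10^(101.0/10) + 10^(99.2/10) + 10^(79.2/10) + 10^(82.9/10) = 2.120e+10.
L_total = 10·log₁₀(2.120e+10) = 103.26 dB SPL.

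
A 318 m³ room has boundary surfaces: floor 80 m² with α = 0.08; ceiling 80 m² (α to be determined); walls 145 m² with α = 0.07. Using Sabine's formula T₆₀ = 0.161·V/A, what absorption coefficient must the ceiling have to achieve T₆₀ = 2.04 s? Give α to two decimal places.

From T₆₀ = 0.161·V/A, the target T₆₀ = 2.04 s needs A = 0.161·318/2.04 = 25.10 m².
Absorption from the other surfaces = 80·0.08 + 145·0.07 = 16.55 m², so the ceiling must supply 8.55 m² over 80 m².
α = 8.55/80 = 0.107.

0.11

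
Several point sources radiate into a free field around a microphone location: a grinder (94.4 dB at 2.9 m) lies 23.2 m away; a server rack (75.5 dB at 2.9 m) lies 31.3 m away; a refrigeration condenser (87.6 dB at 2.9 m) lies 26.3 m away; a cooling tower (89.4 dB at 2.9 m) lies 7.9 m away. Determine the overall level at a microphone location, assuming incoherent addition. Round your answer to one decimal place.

82.2 dB

Apply inverse-square spreading to bring every level to the receiver, then sum 10^(L/10).
grinder: 94.4 − 20·log₁₀(23.2/2.9) = 94.4 − 18.06 = 76.34 dB.
server rack: 75.5 − 20·log₁₀(31.3/2.9) = 75.5 − 20.66 = 54.84 dB.
refrigeration condenser: 87.6 − 20·log₁₀(26.3/2.9) = 87.6 − 19.15 = 68.45 dB.
cooling tower: 89.4 − 20·log₁₀(7.9/2.9) = 89.4 − 8.70 = 80.70 dB.
Σ 10^(L/10) = 1.677e+08 → L_total = 10·log₁₀(1.677e+08) = 82.25 dB.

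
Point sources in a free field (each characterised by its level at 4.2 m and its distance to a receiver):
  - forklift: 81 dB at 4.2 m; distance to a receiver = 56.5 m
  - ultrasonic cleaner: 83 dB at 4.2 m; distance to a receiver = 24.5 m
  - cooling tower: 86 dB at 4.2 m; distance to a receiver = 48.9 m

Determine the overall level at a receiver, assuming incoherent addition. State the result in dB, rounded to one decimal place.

Apply inverse-square spreading to bring every level to the receiver, then sum 10^(L/10).
forklift: 81 − 20·log₁₀(56.5/4.2) = 81 − 22.58 = 58.42 dB.
ultrasonic cleaner: 83 − 20·log₁₀(24.5/4.2) = 83 − 15.32 = 67.68 dB.
cooling tower: 86 − 20·log₁₀(48.9/4.2) = 86 − 21.32 = 64.68 dB.
Σ 10^(L/10) = 9.496e+06 → L_total = 10·log₁₀(9.496e+06) = 69.78 dB.

69.8 dB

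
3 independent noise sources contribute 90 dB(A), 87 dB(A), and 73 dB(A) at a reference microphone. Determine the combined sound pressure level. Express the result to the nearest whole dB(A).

92 dB(A)

For uncorrelated sources the intensities add, so convert each level to linear form, sum, and take 10·log₁₀ of the total.
Σ 10^(L/10) = 10^(90/10) + 10^(87/10) + 10^(73/10) = 1.521e+09.
L_total = 10·log₁₀(1.521e+09) = 91.82 dB(A).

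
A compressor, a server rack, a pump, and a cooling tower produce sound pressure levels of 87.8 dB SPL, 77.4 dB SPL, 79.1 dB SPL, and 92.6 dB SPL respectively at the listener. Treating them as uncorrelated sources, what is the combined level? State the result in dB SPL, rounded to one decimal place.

94.1 dB SPL

For uncorrelated sources the intensities add, so convert each level to linear form, sum, and take 10·log₁₀ of the total.
Σ 10^(L/10) = 10^(87.8/10) + 10^(77.4/10) + 10^(79.1/10) + 10^(92.6/10) = 2.558e+09.
L_total = 10·log₁₀(2.558e+09) = 94.08 dB SPL.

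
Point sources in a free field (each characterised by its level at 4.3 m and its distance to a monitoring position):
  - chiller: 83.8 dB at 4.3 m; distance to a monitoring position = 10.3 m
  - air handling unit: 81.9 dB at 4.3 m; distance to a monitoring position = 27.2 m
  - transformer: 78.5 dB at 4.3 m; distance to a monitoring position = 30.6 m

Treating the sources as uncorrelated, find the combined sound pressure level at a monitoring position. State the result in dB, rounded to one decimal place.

Propagate each source to the receiver with L = L_ref − 20·log₁₀(r/r_ref), then add intensities.
chiller: 83.8 − 20·log₁₀(10.3/4.3) = 83.8 − 7.59 = 76.21 dB.
air handling unit: 81.9 − 20·log₁₀(27.2/4.3) = 81.9 − 16.02 = 65.88 dB.
transformer: 78.5 − 20·log₁₀(30.6/4.3) = 78.5 − 17.05 = 61.45 dB.
Σ 10^(L/10) = 4.708e+07 → L_total = 10·log₁₀(4.708e+07) = 76.73 dB.

76.7 dB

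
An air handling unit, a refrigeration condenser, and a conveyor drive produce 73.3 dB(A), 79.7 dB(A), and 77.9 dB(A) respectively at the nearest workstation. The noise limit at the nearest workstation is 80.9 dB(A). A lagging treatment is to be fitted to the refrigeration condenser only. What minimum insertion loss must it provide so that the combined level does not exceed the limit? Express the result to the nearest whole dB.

Fixed contribution from the other sources: Σ 10^(L/10) = 10^(73.3/10) + 10^(77.9/10) = 8.304e+07 (79.19 dB(A)).
The limit corresponds to 10^(80.9/10) = 1.230e+08; subtracting the fixed part leaves 3.999e+07 for the refrigeration condenser, i.e. 76.02 dB(A).
So the refrigeration condenser must be reduced from 79.7 to 76.02 dB(A): IL = 3.68 dB.

4 dB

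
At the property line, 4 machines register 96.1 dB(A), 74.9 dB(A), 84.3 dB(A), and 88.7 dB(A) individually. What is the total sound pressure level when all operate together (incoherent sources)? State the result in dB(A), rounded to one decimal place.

For uncorrelated sources the intensities add, so convert each level to linear form, sum, and take 10·log₁₀ of the total.
Σ 10^(L/10) = 10^(96.1/10) + 10^(74.9/10) + 10^(84.3/10) + 10^(88.7/10) = 5.115e+09.
L_total = 10·log₁₀(5.115e+09) = 97.09 dB(A).

97.1 dB(A)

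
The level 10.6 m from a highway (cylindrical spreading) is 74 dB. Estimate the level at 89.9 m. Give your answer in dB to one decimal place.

Cylindrical spreading from a line source gives a 10·log₁₀(r₂/r₁) drop.
L₂ = 74 − 10·log₁₀(89.9/10.6) = 74 − 9.285 = 64.72 dB.

64.7 dB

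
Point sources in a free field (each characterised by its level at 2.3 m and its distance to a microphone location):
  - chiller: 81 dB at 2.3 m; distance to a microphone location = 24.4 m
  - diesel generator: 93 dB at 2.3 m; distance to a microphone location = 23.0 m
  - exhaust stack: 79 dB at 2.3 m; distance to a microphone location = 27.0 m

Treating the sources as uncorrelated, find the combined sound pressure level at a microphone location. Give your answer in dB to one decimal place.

Propagate each source to the receiver with L = L_ref − 20·log₁₀(r/r_ref), then add intensities.
chiller: 81 − 20·log₁₀(24.4/2.3) = 81 − 20.51 = 60.49 dB.
diesel generator: 93 − 20·log₁₀(23.0/2.3) = 93 − 20.00 = 73.00 dB.
exhaust stack: 79 − 20·log₁₀(27.0/2.3) = 79 − 21.39 = 57.61 dB.
Σ 10^(L/10) = 2.165e+07 → L_total = 10·log₁₀(2.165e+07) = 73.35 dB.

73.4 dB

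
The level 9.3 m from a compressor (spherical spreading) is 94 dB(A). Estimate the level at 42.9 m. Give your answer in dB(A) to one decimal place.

Spherical spreading from a point source gives a 20·log₁₀(r₂/r₁) drop.
L₂ = 94 − 20·log₁₀(42.9/9.3) = 94 − 13.279 = 80.72 dB(A).

80.7 dB(A)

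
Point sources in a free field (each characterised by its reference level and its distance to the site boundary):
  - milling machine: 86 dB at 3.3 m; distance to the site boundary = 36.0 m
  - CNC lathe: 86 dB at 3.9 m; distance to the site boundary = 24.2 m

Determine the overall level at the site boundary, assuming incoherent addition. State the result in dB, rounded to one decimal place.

First find each source's level at the receiver (point-source: −20·log₁₀(r/r_ref)), then combine on an intensity basis.
milling machine: 86 − 20·log₁₀(36.0/3.3) = 86 − 20.76 = 65.24 dB.
CNC lathe: 86 − 20·log₁₀(24.2/3.9) = 86 − 15.86 = 70.14 dB.
Σ 10^(L/10) = 1.368e+07 → L_total = 10·log₁₀(1.368e+07) = 71.36 dB.

71.4 dB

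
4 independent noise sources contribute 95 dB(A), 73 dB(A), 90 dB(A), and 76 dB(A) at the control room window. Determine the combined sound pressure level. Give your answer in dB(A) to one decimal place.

For uncorrelated sources the intensities add, so convert each level to linear form, sum, and take 10·log₁₀ of the total.
Σ 10^(L/10) = 10^(95/10) + 10^(73/10) + 10^(90/10) + 10^(76/10) = 4.222e+09.
L_total = 10·log₁₀(4.222e+09) = 96.26 dB(A).

96.3 dB(A)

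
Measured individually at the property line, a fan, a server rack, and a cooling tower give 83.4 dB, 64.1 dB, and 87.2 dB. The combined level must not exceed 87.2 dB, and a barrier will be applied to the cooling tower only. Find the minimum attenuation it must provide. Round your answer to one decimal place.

The untreated sources together contribute 10^(83.4/10) + 10^(64.1/10) = 2.213e+08, i.e. 83.45 dB.
The limit corresponds to 10^(87.2/10) = 5.248e+08; subtracting the fixed part leaves 3.035e+08 for the cooling tower, i.e. 84.82 dB.
Required insertion loss = 87.2 − 84.82 = 2.38 dB.

2.4 dB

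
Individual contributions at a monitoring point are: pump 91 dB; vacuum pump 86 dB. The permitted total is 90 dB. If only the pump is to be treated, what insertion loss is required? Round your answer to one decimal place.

3.2 dB

The untreated sources together contribute 10^(86/10) = 3.981e+08, i.e. 86.00 dB.
To meet 90 dB overall, the treated pump may contribute at most 10^(90/10) − 3.981e+08 = 6.019e+08, i.e. 87.80 dB.
Required insertion loss = 91 − 87.80 = 3.20 dB.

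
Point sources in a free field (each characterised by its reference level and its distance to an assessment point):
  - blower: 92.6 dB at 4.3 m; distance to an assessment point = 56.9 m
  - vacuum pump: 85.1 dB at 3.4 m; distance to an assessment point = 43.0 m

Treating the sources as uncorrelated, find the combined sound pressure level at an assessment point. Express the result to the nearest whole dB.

Propagate each source to the receiver with L = L_ref − 20·log₁₀(r/r_ref), then add intensities.
blower: 92.6 − 20·log₁₀(56.9/4.3) = 92.6 − 22.43 = 70.17 dB.
vacuum pump: 85.1 − 20·log₁₀(43.0/3.4) = 85.1 − 22.04 = 63.06 dB.
Σ 10^(L/10) = 1.242e+07 → L_total = 10·log₁₀(1.242e+07) = 70.94 dB.

71 dB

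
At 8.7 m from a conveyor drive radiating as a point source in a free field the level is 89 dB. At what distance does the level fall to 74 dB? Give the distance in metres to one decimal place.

48.9 m

The 15.0 dB drop corresponds to a distance ratio of 10^(15.0/20) for a point source.
r₂ = 8.7·10^((89−74)/20) = 8.7·10^(15.0/20) = 48.92 m.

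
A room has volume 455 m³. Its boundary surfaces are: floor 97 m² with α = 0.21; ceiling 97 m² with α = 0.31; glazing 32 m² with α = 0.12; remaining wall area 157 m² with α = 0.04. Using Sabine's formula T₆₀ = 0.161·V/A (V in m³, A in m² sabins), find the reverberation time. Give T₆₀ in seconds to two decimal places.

Total absorption A = 97·0.21 + 97·0.31 + 32·0.12 + 157·0.04 = 60.56 m² sabins.
T₆₀ = 0.161·V/A = 0.161·455/60.56 = 1.210 s.

1.21 s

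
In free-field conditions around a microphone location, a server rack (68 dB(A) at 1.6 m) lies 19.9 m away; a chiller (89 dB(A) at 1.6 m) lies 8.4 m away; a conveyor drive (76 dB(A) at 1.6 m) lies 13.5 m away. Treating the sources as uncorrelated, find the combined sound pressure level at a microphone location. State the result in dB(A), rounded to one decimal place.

Propagate each source to the receiver with L = L_ref − 20·log₁₀(r/r_ref), then add intensities.
server rack: 68 − 20·log₁₀(19.9/1.6) = 68 − 21.89 = 46.11 dB(A).
chiller: 89 − 20·log₁₀(8.4/1.6) = 89 − 14.40 = 74.60 dB(A).
conveyor drive: 76 − 20·log₁₀(13.5/1.6) = 76 − 18.52 = 57.48 dB(A).
Σ 10^(L/10) = 2.942e+07 → L_total = 10·log₁₀(2.942e+07) = 74.69 dB(A).

74.7 dB(A)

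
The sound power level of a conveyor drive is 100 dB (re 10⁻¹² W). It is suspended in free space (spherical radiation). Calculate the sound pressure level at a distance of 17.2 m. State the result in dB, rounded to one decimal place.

Free-field spherical radiation: L_p = L_w − 10·log₁₀(4π·r²), r = 17.2 m.
4π·r² = 3718 m², 10·log₁₀ of that is 35.703 dB.
L_p = 100 − 35.703 = 64.30 dB.

64.3 dB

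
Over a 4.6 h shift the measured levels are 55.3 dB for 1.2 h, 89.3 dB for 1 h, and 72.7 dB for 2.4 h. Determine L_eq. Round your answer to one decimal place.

82.9 dB

L_eq = 10·log₁₀[(1/T)·Σ tᵢ·10^(Lᵢ/10)] with T = 4.6 h.
Σ tᵢ·10^(Lᵢ/10) = 1.2·10^(55.3/10) + 1·10^(89.3/10) + 2.4·10^(72.7/10) = 8.962e+08.
L_eq = 10·log₁₀(8.962e+08/4.6) = 82.90 dB.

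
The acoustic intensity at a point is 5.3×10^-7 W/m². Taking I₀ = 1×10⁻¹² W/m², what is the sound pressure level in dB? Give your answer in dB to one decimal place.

57.2 dB

I/I₀ = 5.3×10^-7/10⁻¹² = 5.3×10^5, and L = 10·log₁₀(I/I₀).
L = 10·(0.7243 + 5) = 57.24 dB.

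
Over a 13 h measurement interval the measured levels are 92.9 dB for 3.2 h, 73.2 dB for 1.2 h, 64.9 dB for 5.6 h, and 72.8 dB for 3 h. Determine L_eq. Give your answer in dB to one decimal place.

Weight each interval's intensity by its duration and average over T = 13 h:
Σ tᵢ·10^(Lᵢ/10) = 3.2·10^(92.9/10) + 1.2·10^(73.2/10) + 5.6·10^(64.9/10) + 3·10^(72.8/10) = 6.339e+09.
L_eq = 10·log₁₀(6.339e+09/13) = 86.88 dB.

86.9 dB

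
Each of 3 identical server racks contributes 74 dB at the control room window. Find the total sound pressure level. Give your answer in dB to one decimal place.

78.8 dB

L_total = L₁ + 10·log₁₀ N for N identical incoherent sources.
L_total = 74 + 10·log₁₀(3) = 74 + 4.771 = 78.77 dB.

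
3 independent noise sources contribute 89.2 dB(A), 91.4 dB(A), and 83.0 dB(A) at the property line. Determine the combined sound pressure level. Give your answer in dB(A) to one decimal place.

Incoherent sources combine by intensity addition: L_total = 10·log₁₀(Σ 10^(L_i/10)).
Σ 10^(L/10) = 10^(89.2/10) + 10^(91.4/10) + 10^(83.0/10) = 2.412e+09.
L_total = 10·log₁₀(2.412e+09) = 93.82 dB(A).

93.8 dB(A)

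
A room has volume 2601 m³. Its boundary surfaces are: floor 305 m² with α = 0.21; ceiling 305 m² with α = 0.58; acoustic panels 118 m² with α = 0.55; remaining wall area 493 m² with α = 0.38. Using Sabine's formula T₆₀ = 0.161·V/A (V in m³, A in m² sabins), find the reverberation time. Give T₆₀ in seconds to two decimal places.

0.85 s

A = Σ Sᵢαᵢ = 305·0.21 + 305·0.58 + 118·0.55 + 493·0.38 = 493.19 m².
T₆₀ = 0.161·V/A = 0.161·2601/493.19 = 0.849 s.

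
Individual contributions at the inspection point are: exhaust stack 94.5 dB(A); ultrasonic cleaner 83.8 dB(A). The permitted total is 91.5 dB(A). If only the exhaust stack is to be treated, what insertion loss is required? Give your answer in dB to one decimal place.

3.8 dB

Fixed contribution from the other source: Σ 10^(L/10) = 10^(83.8/10) = 2.399e+08 (83.80 dB(A)).
To meet 91.5 dB(A) overall, the treated exhaust stack may contribute at most 10^(91.5/10) − 2.399e+08 = 1.173e+09, i.e. 90.69 dB(A).
Required insertion loss = 94.5 − 90.69 = 3.81 dB.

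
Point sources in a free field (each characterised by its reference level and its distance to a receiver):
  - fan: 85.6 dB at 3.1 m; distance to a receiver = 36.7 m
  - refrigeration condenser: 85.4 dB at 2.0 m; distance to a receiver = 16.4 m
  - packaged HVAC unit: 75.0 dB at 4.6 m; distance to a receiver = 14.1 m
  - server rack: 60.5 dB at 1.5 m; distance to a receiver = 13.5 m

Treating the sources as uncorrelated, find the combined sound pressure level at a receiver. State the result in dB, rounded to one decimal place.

First find each source's level at the receiver (point-source: −20·log₁₀(r/r_ref)), then combine on an intensity basis.
fan: 85.6 − 20·log₁₀(36.7/3.1) = 85.6 − 21.47 = 64.13 dB.
refrigeration condenser: 85.4 − 20·log₁₀(16.4/2.0) = 85.4 − 18.28 = 67.12 dB.
packaged HVAC unit: 75.0 − 20·log₁₀(14.1/4.6) = 75.0 − 9.73 = 65.27 dB.
server rack: 60.5 − 20·log₁₀(13.5/1.5) = 60.5 − 19.08 = 41.42 dB.
Σ 10^(L/10) = 1.113e+07 → L_total = 10·log₁₀(1.113e+07) = 70.46 dB.

70.5 dB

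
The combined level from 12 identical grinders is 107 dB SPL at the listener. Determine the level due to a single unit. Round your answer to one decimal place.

96.2 dB SPL

12 equal contributions raise the level by 10·log₁₀ 12 = 10.792 dB, so each unit alone gives 107 − 10.792.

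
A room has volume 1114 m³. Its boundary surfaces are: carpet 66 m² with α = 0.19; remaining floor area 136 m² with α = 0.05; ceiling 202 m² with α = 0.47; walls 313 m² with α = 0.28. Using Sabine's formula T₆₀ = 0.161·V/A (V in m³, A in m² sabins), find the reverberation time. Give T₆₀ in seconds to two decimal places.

Total absorption A = 66·0.19 + 136·0.05 + 202·0.47 + 313·0.28 = 201.92 m² sabins.
T₆₀ = 0.161 × 1114 / 201.92 = 0.888 s.

0.89 s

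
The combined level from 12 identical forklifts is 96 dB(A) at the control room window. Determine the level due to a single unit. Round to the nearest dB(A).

12 equal contributions raise the level by 10·log₁₀ 12 = 10.792 dB, so each unit alone gives 96 − 10.792.

85 dB(A)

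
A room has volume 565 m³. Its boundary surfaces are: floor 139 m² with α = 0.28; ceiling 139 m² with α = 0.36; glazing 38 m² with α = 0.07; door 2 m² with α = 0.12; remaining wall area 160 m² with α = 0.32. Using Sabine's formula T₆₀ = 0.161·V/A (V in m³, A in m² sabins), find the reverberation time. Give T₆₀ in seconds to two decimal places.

0.64 s

Total absorption A = 139·0.28 + 139·0.36 + 38·0.07 + 2·0.12 + 160·0.32 = 143.06 m² sabins.
T₆₀ = 0.161·V/A = 0.161·565/143.06 = 0.636 s.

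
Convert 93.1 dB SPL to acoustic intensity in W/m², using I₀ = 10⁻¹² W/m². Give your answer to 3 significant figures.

0.00204 W/m²

L = 10·log₁₀(I/I₀) ⇒ I = I₀·10^(L/10) = 10⁻¹² × 10^9.31.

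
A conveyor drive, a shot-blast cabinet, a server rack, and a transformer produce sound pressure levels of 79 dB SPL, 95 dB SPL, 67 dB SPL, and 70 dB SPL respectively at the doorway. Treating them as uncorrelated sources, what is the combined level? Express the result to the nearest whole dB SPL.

For uncorrelated sources the intensities add, so convert each level to linear form, sum, and take 10·log₁₀ of the total.
Σ 10^(L/10) = 10^(79/10) + 10^(95/10) + 10^(67/10) + 10^(70/10) = 3.257e+09.
L_total = 10·log₁₀(3.257e+09) = 95.13 dB SPL.

95 dB SPL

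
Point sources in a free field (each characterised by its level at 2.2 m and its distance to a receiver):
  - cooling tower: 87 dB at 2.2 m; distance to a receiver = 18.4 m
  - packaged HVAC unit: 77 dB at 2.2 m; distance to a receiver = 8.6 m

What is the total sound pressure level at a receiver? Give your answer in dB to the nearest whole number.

70 dB

Apply inverse-square spreading to bring every level to the receiver, then sum 10^(L/10).
cooling tower: 87 − 20·log₁₀(18.4/2.2) = 87 − 18.45 = 68.55 dB.
packaged HVAC unit: 77 − 20·log₁₀(8.6/2.2) = 77 − 11.84 = 65.16 dB.
Σ 10^(L/10) = 1.044e+07 → L_total = 10·log₁₀(1.044e+07) = 70.19 dB.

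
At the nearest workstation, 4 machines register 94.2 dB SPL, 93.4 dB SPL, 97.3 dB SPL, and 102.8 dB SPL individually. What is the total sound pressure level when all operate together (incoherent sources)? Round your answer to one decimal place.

104.7 dB SPL

For uncorrelated sources the intensities add, so convert each level to linear form, sum, and take 10·log₁₀ of the total.
Σ 10^(L/10) = 10^(94.2/10) + 10^(93.4/10) + 10^(97.3/10) + 10^(102.8/10) = 2.924e+10.
L_total = 10·log₁₀(2.924e+10) = 104.66 dB SPL.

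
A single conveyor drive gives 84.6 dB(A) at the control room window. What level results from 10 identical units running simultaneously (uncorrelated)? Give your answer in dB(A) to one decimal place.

N identical incoherent sources raise the level by 10·log₁₀ N.
L_total = 84.6 + 10·log₁₀(10) = 84.6 + 10.000 = 94.60 dB(A).

94.6 dB(A)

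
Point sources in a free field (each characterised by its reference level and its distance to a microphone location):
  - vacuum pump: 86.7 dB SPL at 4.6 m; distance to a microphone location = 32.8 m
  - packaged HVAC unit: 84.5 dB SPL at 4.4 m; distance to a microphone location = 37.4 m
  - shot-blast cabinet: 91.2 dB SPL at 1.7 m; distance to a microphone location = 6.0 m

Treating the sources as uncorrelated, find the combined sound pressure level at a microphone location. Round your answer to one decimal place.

Propagate each source to the receiver with L = L_ref − 20·log₁₀(r/r_ref), then add intensities.
vacuum pump: 86.7 − 20·log₁₀(32.8/4.6) = 86.7 − 17.06 = 69.64 dB SPL.
packaged HVAC unit: 84.5 − 20·log₁₀(37.4/4.4) = 84.5 − 18.59 = 65.91 dB SPL.
shot-blast cabinet: 91.2 − 20·log₁₀(6.0/1.7) = 91.2 − 10.95 = 80.25 dB SPL.
Σ 10^(L/10) = 1.189e+08 → L_total = 10·log₁₀(1.189e+08) = 80.75 dB SPL.

80.8 dB SPL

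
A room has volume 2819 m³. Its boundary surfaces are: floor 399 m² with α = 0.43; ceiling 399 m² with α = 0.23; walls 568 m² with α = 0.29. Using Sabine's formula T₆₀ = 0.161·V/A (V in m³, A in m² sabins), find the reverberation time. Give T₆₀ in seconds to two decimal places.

Summing Sᵢαᵢ: 399·0.43 + 399·0.23 + 568·0.29 = 428.06 m².
T₆₀ = 0.161 × 2819 / 428.06 = 1.060 s.

1.06 s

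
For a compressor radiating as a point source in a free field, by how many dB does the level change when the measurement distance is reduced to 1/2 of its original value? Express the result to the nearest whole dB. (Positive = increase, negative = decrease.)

+6 dB

With spherical spreading the level changes by −20·log₁₀(r₂/r₁).
ΔL = −20·log₁₀(0.5) = +6.02 dB.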